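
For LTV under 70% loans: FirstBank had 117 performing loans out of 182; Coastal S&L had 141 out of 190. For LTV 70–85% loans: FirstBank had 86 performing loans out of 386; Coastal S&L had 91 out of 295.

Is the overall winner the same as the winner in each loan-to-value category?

LTV under 70%: FirstBank 117/182 = 64.3%, Coastal S&L 141/190 = 74.2% → Coastal S&L
LTV 70–85%: FirstBank 86/386 = 22.3%, Coastal S&L 91/295 = 30.8% → Coastal S&L
Overall: FirstBank 203/568 = 35.7%, Coastal S&L 232/485 = 47.8% → Coastal S&L
Coastal S&L wins overall and in every loan-to-value group — no reversal.

Yes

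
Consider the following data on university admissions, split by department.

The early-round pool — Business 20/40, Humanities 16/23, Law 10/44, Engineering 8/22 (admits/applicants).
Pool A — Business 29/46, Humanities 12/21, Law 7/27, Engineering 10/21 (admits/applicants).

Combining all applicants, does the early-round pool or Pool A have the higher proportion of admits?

Business: the early-round pool 20/40 = 50.0%, Pool A 29/46 = 63.0% → Pool A
Humanities: the early-round pool 16/23 = 69.6%, Pool A 12/21 = 57.1% → the early-round pool
Law: the early-round pool 10/44 = 22.7%, Pool A 7/27 = 25.9% → Pool A
Engineering: the early-round pool 8/22 = 36.4%, Pool A 10/21 = 47.6% → Pool A
Overall: the early-round pool 54/129 = 41.9%, Pool A 58/115 = 50.4% → Pool A
(Neither sweeps every department group, but Pool A has the higher pooled rate.)

Pool A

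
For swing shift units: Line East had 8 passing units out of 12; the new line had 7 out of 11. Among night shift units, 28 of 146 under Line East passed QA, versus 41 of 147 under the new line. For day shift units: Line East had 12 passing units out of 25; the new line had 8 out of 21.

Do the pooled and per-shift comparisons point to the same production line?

No

Swing shift: Line East 8/12 = 66.7%, the new line 7/11 = 63.6% → Line East
Night shift: Line East 28/146 = 19.2%, the new line 41/147 = 27.9% → the new line
Day shift: Line East 12/25 = 48.0%, the new line 8/21 = 38.1% → Line East
Overall: Line East 48/183 = 26.2%, the new line 56/179 = 31.3% → the new line
Neither sweeps: Line East wins 2 of 3 groups, the new line wins 1. The new line wins overall but not every group — no Simpson reversal.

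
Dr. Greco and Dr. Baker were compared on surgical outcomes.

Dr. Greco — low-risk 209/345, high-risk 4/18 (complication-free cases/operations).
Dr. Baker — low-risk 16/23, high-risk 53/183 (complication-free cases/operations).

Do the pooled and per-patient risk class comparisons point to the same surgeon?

Low-risk: Dr. Greco 209/345 = 60.6%, Dr. Baker 16/23 = 69.6% → Dr. Baker
High-risk: Dr. Greco 4/18 = 22.2%, Dr. Baker 53/183 = 29.0% → Dr. Baker
Overall: Dr. Greco 213/363 = 58.7%, Dr. Baker 69/206 = 33.5% → Dr. Greco
Dr. Baker wins each patient risk group but Dr. Greco wins overall — the comparison reverses. Dr. Baker's operations skew toward high-risk, which has a lower base rate.

No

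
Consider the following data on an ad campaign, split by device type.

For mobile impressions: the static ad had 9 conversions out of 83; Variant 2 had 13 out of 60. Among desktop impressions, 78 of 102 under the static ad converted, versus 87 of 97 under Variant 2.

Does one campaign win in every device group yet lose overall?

No

Mobile: the static ad 9/83 = 10.8%, Variant 2 13/60 = 21.7% → Variant 2
Desktop: the static ad 78/102 = 76.5%, Variant 2 87/97 = 89.7% → Variant 2
Overall: the static ad 87/185 = 47.0%, Variant 2 100/157 = 63.7% → Variant 2
Variant 2 wins overall and in every device group — no reversal.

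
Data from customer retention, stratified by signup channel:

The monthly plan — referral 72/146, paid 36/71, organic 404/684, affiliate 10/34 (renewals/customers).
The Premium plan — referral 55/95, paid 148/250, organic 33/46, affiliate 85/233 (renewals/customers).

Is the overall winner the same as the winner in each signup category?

No

Referral: the monthly plan 72/146 = 49.3%, the Premium plan 55/95 = 57.9% → the Premium plan
Paid: the monthly plan 36/71 = 50.7%, the Premium plan 148/250 = 59.2% → the Premium plan
Organic: the monthly plan 404/684 = 59.1%, the Premium plan 33/46 = 71.7% → the Premium plan
Affiliate: the monthly plan 10/34 = 29.4%, the Premium plan 85/233 = 36.5% → the Premium plan
Overall: the monthly plan 522/935 = 55.8%, the Premium plan 321/624 = 51.4% → the monthly plan
The Premium plan wins each signup group but the monthly plan wins overall — the comparison reverses. The Premium plan's customers skew toward affiliate, which has a lower base rate.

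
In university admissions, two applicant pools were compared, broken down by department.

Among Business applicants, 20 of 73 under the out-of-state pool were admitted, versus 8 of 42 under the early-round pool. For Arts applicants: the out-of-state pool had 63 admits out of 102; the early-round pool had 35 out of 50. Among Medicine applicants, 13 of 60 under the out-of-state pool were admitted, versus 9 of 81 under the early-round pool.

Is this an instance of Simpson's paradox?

No

Business: the out-of-state pool 20/73 = 27.4%, the early-round pool 8/42 = 19.0% → the out-of-state pool
Arts: the out-of-state pool 63/102 = 61.8%, the early-round pool 35/50 = 70.0% → the early-round pool
Medicine: the out-of-state pool 13/60 = 21.7%, the early-round pool 9/81 = 11.1% → the out-of-state pool
Overall: the out-of-state pool 96/235 = 40.9%, the early-round pool 52/173 = 30.1% → the out-of-state pool
Neither sweeps: the out-of-state pool wins 2 of 3 groups, the early-round pool wins 1. The out-of-state pool wins overall but not every group — no Simpson reversal.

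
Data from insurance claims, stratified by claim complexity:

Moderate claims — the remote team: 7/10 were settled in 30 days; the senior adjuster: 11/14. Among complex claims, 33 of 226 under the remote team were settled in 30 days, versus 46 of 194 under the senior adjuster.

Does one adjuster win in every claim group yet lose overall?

No

Moderate: the remote team 7/10 = 70.0%, the senior adjuster 11/14 = 78.6% → the senior adjuster
Complex: the remote team 33/226 = 14.6%, the senior adjuster 46/194 = 23.7% → the senior adjuster
Overall: the remote team 40/236 = 16.9%, the senior adjuster 57/208 = 27.4% → the senior adjuster
The senior adjuster wins overall and in every claim group — no reversal.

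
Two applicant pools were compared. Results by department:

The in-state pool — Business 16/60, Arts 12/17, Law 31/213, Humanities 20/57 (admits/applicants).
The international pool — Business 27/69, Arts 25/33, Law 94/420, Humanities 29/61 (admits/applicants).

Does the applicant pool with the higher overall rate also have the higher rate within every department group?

Business: the in-state pool 16/60 = 26.7%, the international pool 27/69 = 39.1% → the international pool
Arts: the in-state pool 12/17 = 70.6%, the international pool 25/33 = 75.8% → the international pool
Law: the in-state pool 31/213 = 14.6%, the international pool 94/420 = 22.4% → the international pool
Humanities: the in-state pool 20/57 = 35.1%, the international pool 29/61 = 47.5% → the international pool
Overall: the in-state pool 79/347 = 22.8%, the international pool 175/583 = 30.0% → the international pool
The international pool wins overall and in every department group — no reversal.

Yes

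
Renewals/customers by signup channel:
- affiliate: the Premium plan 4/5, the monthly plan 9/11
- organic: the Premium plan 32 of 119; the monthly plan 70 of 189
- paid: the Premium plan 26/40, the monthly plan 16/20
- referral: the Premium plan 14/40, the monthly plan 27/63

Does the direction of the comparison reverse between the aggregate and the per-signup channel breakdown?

No

Affiliate: the Premium plan 4/5 = 80.0%, the monthly plan 9/11 = 81.8% → the monthly plan
Organic: the Premium plan 32/119 = 26.9%, the monthly plan 70/189 = 37.0% → the monthly plan
Paid: the Premium plan 26/40 = 65.0%, the monthly plan 16/20 = 80.0% → the monthly plan
Referral: the Premium plan 14/40 = 35.0%, the monthly plan 27/63 = 42.9% → the monthly plan
Overall: the Premium plan 76/204 = 37.3%, the monthly plan 122/283 = 43.1% → the monthly plan
The monthly plan wins overall and in every signup group — no reversal.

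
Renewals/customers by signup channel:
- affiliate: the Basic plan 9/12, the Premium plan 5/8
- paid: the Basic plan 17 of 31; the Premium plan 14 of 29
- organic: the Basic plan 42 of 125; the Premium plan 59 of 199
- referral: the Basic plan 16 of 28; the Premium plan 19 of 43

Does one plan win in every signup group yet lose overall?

Affiliate: the Basic plan 9/12 = 75.0%, the Premium plan 5/8 = 62.5% → the Basic plan
Paid: the Basic plan 17/31 = 54.8%, the Premium plan 14/29 = 48.3% → the Basic plan
Organic: the Basic plan 42/125 = 33.6%, the Premium plan 59/199 = 29.6% → the Basic plan
Referral: the Basic plan 16/28 = 57.1%, the Premium plan 19/43 = 44.2% → the Basic plan
Overall: the Basic plan 84/196 = 42.9%, the Premium plan 97/279 = 34.8% → the Basic plan
The Basic plan wins overall and in every signup group — no reversal.

No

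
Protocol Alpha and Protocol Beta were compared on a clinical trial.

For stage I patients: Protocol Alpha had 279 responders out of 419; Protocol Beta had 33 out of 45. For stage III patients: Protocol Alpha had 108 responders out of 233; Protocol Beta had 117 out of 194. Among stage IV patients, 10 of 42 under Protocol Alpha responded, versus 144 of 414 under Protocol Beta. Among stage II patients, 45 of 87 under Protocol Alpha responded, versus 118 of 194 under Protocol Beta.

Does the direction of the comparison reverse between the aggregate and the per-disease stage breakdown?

Stage I: Protocol Alpha 279/419 = 66.6%, Protocol Beta 33/45 = 73.3% → Protocol Beta
Stage III: Protocol Alpha 108/233 = 46.4%, Protocol Beta 117/194 = 60.3% → Protocol Beta
Stage IV: Protocol Alpha 10/42 = 23.8%, Protocol Beta 144/414 = 34.8% → Protocol Beta
Stage II: Protocol Alpha 45/87 = 51.7%, Protocol Beta 118/194 = 60.8% → Protocol Beta
Overall: Protocol Alpha 442/781 = 56.6%, Protocol Beta 412/847 = 48.6% → Protocol Alpha
Protocol Beta wins each disease group but Protocol Alpha wins overall — the comparison reverses. Protocol Beta's patients skew toward stage IV, which has a lower base rate.

Yes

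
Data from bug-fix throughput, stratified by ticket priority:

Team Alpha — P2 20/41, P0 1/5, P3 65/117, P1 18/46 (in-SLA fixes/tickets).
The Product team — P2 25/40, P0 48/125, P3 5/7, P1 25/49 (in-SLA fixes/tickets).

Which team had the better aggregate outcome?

P2: Team Alpha 20/41 = 48.8%, the Product team 25/40 = 62.5% → the Product team
P0: Team Alpha 1/5 = 20.0%, the Product team 48/125 = 38.4% → the Product team
P3: Team Alpha 65/117 = 55.6%, the Product team 5/7 = 71.4% → the Product team
P1: Team Alpha 18/46 = 39.1%, the Product team 25/49 = 51.0% → the Product team
Overall: Team Alpha 104/209 = 49.8%, the Product team 103/221 = 46.6% → Team Alpha
(The Product team wins every ticket group but Team Alpha wins overall — the Product team's tickets skew toward the low-rate P0 group.)

Team Alpha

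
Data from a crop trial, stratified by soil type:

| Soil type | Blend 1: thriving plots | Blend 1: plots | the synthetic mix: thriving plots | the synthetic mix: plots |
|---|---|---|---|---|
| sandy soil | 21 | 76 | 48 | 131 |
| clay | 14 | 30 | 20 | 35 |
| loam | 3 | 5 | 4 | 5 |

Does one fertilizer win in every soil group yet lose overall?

Sandy soil: Blend 1 21/76 = 27.6%, the synthetic mix 48/131 = 36.6% → the synthetic mix
Clay: Blend 1 14/30 = 46.7%, the synthetic mix 20/35 = 57.1% → the synthetic mix
Loam: Blend 1 3/5 = 60.0%, the synthetic mix 4/5 = 80.0% → the synthetic mix
Overall: Blend 1 38/111 = 34.2%, the synthetic mix 72/171 = 42.1% → the synthetic mix
The synthetic mix wins overall and in every soil group — no reversal.

No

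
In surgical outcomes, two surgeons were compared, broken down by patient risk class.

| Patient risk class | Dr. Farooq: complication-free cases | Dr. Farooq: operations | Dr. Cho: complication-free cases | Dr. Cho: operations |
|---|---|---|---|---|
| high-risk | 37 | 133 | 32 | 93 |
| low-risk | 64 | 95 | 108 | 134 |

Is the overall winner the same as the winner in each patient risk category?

Yes

High-risk: Dr. Farooq 37/133 = 27.8%, Dr. Cho 32/93 = 34.4% → Dr. Cho
Low-risk: Dr. Farooq 64/95 = 67.4%, Dr. Cho 108/134 = 80.6% → Dr. Cho
Overall: Dr. Farooq 101/228 = 44.3%, Dr. Cho 140/227 = 61.7% → Dr. Cho
Dr. Cho wins overall and in every patient risk group — no reversal.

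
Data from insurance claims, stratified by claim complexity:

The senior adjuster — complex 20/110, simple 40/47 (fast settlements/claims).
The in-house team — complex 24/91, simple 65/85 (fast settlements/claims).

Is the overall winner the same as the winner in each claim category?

No

Complex: the senior adjuster 20/110 = 18.2%, the in-house team 24/91 = 26.4% → the in-house team
Simple: the senior adjuster 40/47 = 85.1%, the in-house team 65/85 = 76.5% → the senior adjuster
Overall: the senior adjuster 60/157 = 38.2%, the in-house team 89/176 = 50.6% → the in-house team
Neither sweeps: the senior adjuster wins 1 of 2 groups, the in-house team wins 1. The in-house team wins overall but not every group — no Simpson reversal.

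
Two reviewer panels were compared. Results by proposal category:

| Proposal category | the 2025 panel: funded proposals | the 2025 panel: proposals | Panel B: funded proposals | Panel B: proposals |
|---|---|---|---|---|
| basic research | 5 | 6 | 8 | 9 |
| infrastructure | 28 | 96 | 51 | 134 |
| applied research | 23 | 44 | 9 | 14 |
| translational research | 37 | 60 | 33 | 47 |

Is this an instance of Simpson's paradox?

Basic research: the 2025 panel 5/6 = 83.3%, Panel B 8/9 = 88.9% → Panel B
Infrastructure: the 2025 panel 28/96 = 29.2%, Panel B 51/134 = 38.1% → Panel B
Applied research: the 2025 panel 23/44 = 52.3%, Panel B 9/14 = 64.3% → Panel B
Translational research: the 2025 panel 37/60 = 61.7%, Panel B 33/47 = 70.2% → Panel B
Overall: the 2025 panel 93/206 = 45.1%, Panel B 101/204 = 49.5% → Panel B
Panel B wins overall and in every proposal group — no reversal.

No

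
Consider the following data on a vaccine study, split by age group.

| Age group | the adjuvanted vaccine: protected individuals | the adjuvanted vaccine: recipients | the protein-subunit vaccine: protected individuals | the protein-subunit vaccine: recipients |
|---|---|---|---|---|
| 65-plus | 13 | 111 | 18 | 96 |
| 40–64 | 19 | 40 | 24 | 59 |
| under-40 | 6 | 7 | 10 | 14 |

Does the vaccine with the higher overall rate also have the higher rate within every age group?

65-plus: the adjuvanted vaccine 13/111 = 11.7%, the protein-subunit vaccine 18/96 = 18.8% → the protein-subunit vaccine
40–64: the adjuvanted vaccine 19/40 = 47.5%, the protein-subunit vaccine 24/59 = 40.7% → the adjuvanted vaccine
Under-40: the adjuvanted vaccine 6/7 = 85.7%, the protein-subunit vaccine 10/14 = 71.4% → the adjuvanted vaccine
Overall: the adjuvanted vaccine 38/158 = 24.1%, the protein-subunit vaccine 52/169 = 30.8% → the protein-subunit vaccine
Neither sweeps: the adjuvanted vaccine wins 2 of 3 groups, the protein-subunit vaccine wins 1. The protein-subunit vaccine wins overall but not every group — no Simpson reversal.

No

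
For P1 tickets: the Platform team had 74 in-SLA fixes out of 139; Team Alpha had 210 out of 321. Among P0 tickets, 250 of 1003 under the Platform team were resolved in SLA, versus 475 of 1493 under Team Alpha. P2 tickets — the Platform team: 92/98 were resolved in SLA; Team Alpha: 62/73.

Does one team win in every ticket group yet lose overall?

No

P1: the Platform team 74/139 = 53.2%, Team Alpha 210/321 = 65.4% → Team Alpha
P0: the Platform team 250/1003 = 24.9%, Team Alpha 475/1493 = 31.8% → Team Alpha
P2: the Platform team 92/98 = 93.9%, Team Alpha 62/73 = 84.9% → the Platform team
Overall: the Platform team 416/1240 = 33.5%, Team Alpha 747/1887 = 39.6% → Team Alpha
Neither sweeps: the Platform team wins 1 of 3 groups, Team Alpha wins 2. Team Alpha wins overall but not every group — no Simpson reversal.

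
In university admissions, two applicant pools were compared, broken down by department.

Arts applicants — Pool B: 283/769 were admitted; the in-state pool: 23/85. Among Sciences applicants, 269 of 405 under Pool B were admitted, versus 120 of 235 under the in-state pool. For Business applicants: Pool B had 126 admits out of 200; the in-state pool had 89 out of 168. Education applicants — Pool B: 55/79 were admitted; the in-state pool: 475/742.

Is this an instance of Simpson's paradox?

Arts: Pool B 283/769 = 36.8%, the in-state pool 23/85 = 27.1% → Pool B
Sciences: Pool B 269/405 = 66.4%, the in-state pool 120/235 = 51.1% → Pool B
Business: Pool B 126/200 = 63.0%, the in-state pool 89/168 = 53.0% → Pool B
Education: Pool B 55/79 = 69.6%, the in-state pool 475/742 = 64.0% → Pool B
Overall: Pool B 733/1453 = 50.4%, the in-state pool 707/1230 = 57.5% → the in-state pool
Pool B wins each department group but the in-state pool wins overall — the comparison reverses. Pool B's applicants skew toward Arts, which has a lower base rate.

Yes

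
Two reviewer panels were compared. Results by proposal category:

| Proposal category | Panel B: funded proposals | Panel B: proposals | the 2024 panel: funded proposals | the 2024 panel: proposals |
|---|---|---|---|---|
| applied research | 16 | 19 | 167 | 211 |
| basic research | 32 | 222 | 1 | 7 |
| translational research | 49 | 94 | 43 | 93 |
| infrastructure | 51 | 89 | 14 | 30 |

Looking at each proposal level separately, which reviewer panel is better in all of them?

Applied research: Panel B 16/19 = 84.2%, the 2024 panel 167/211 = 79.1% → Panel B
Basic research: Panel B 32/222 = 14.4%, the 2024 panel 1/7 = 14.3% → Panel B
Translational research: Panel B 49/94 = 52.1%, the 2024 panel 43/93 = 46.2% → Panel B
Infrastructure: Panel B 51/89 = 57.3%, the 2024 panel 14/30 = 46.7% → Panel B
Panel B has the higher rate in all 4 groups.

Panel B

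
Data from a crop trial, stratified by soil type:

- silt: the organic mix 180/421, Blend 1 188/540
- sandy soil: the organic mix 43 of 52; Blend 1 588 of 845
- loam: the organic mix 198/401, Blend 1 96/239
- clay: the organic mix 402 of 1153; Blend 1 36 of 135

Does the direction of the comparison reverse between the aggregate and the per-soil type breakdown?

Silt: the organic mix 180/421 = 42.8%, Blend 1 188/540 = 34.8% → the organic mix
Sandy soil: the organic mix 43/52 = 82.7%, Blend 1 588/845 = 69.6% → the organic mix
Loam: the organic mix 198/401 = 49.4%, Blend 1 96/239 = 40.2% → the organic mix
Clay: the organic mix 402/1153 = 34.9%, Blend 1 36/135 = 26.7% → the organic mix
Overall: the organic mix 823/2027 = 40.6%, Blend 1 908/1759 = 51.6% → Blend 1
The organic mix wins each soil group but Blend 1 wins overall — the comparison reverses. The organic mix's plots skew toward clay, which has a lower base rate.

Yes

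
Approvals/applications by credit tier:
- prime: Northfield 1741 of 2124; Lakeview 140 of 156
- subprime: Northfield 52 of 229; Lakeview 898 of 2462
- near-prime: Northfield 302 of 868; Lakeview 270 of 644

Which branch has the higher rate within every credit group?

Prime: Northfield 1741/2124 = 82.0%, Lakeview 140/156 = 89.7% → Lakeview
Subprime: Northfield 52/229 = 22.7%, Lakeview 898/2462 = 36.5% → Lakeview
Near-prime: Northfield 302/868 = 34.8%, Lakeview 270/644 = 41.9% → Lakeview
Lakeview has the higher rate in all 3 groups.

Lakeview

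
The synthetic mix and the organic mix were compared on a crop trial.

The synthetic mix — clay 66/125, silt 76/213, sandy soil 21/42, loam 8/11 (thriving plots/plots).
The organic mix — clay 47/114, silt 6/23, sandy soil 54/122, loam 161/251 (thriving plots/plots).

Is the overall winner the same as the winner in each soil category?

Clay: the synthetic mix 66/125 = 52.8%, the organic mix 47/114 = 41.2% → the synthetic mix
Silt: the synthetic mix 76/213 = 35.7%, the organic mix 6/23 = 26.1% → the synthetic mix
Sandy soil: the synthetic mix 21/42 = 50.0%, the organic mix 54/122 = 44.3% → the synthetic mix
Loam: the synthetic mix 8/11 = 72.7%, the organic mix 161/251 = 64.1% → the synthetic mix
Overall: the synthetic mix 171/391 = 43.7%, the organic mix 268/510 = 52.5% → the organic mix
The synthetic mix wins each soil group but the organic mix wins overall — the comparison reverses. The synthetic mix's plots skew toward silt, which has a lower base rate.

No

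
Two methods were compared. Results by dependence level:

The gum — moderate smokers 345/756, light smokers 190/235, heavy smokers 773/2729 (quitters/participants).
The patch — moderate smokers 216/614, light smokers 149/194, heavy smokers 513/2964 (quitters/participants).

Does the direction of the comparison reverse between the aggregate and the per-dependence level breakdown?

No

Moderate smokers: the gum 345/756 = 45.6%, the patch 216/614 = 35.2% → the gum
Light smokers: the gum 190/235 = 80.9%, the patch 149/194 = 76.8% → the gum
Heavy smokers: the gum 773/2729 = 28.3%, the patch 513/2964 = 17.3% → the gum
Overall: the gum 1308/3720 = 35.2%, the patch 878/3772 = 23.3% → the gum
The gum wins overall and in every dependence group — no reversal.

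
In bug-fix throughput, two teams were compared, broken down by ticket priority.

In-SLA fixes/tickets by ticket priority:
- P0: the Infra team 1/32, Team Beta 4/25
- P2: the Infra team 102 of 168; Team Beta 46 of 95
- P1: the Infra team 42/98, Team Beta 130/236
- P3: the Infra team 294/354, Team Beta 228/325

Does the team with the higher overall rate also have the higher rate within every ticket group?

P0: the Infra team 1/32 = 3.1%, Team Beta 4/25 = 16.0% → Team Beta
P2: the Infra team 102/168 = 60.7%, Team Beta 46/95 = 48.4% → the Infra team
P1: the Infra team 42/98 = 42.9%, Team Beta 130/236 = 55.1% → Team Beta
P3: the Infra team 294/354 = 83.1%, Team Beta 228/325 = 70.2% → the Infra team
Overall: the Infra team 439/652 = 67.3%, Team Beta 408/681 = 59.9% → the Infra team
Neither sweeps: the Infra team wins 2 of 4 groups, Team Beta wins 2. The Infra team wins overall but not every group — no Simpson reversal.

No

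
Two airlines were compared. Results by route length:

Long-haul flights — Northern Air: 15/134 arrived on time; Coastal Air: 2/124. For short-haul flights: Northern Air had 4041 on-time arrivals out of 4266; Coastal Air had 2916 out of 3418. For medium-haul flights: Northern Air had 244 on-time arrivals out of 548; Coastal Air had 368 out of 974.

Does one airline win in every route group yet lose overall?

No

Long-haul: Northern Air 15/134 = 11.2%, Coastal Air 2/124 = 1.6% → Northern Air
Short-haul: Northern Air 4041/4266 = 94.7%, Coastal Air 2916/3418 = 85.3% → Northern Air
Medium-haul: Northern Air 244/548 = 44.5%, Coastal Air 368/974 = 37.8% → Northern Air
Overall: Northern Air 4300/4948 = 86.9%, Coastal Air 3286/4516 = 72.8% → Northern Air
Northern Air wins overall and in every route group — no reversal.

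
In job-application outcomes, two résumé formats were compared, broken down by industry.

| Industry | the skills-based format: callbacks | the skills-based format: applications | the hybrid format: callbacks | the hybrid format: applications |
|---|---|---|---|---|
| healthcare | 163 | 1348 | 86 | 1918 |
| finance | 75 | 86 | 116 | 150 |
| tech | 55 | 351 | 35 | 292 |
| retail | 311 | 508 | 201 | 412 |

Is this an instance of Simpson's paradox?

Healthcare: the skills-based format 163/1348 = 12.1%, the hybrid format 86/1918 = 4.5% → the skills-based format
Finance: the skills-based format 75/86 = 87.2%, the hybrid format 116/150 = 77.3% → the skills-based format
Tech: the skills-based format 55/351 = 15.7%, the hybrid format 35/292 = 12.0% → the skills-based format
Retail: the skills-based format 311/508 = 61.2%, the hybrid format 201/412 = 48.8% → the skills-based format
Overall: the skills-based format 604/2293 = 26.3%, the hybrid format 438/2772 = 15.8% → the skills-based format
The skills-based format wins overall and in every industry group — no reversal.

No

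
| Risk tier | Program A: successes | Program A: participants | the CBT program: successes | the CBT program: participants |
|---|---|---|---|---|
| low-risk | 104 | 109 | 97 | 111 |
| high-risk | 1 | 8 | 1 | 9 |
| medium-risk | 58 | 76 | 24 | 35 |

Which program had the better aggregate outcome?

Low-risk: Program A 104/109 = 95.4%, the CBT program 97/111 = 87.4% → Program A
High-risk: Program A 1/8 = 12.5%, the CBT program 1/9 = 11.1% → Program A
Medium-risk: Program A 58/76 = 76.3%, the CBT program 24/35 = 68.6% → Program A
Overall: Program A 163/193 = 84.5%, the CBT program 122/155 = 78.7% → Program A

Program A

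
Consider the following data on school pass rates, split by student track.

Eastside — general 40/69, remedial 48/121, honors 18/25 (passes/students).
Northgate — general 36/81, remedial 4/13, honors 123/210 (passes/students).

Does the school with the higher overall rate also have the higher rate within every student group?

No

General: Eastside 40/69 = 58.0%, Northgate 36/81 = 44.4% → Eastside
Remedial: Eastside 48/121 = 39.7%, Northgate 4/13 = 30.8% → Eastside
Honors: Eastside 18/25 = 72.0%, Northgate 123/210 = 58.6% → Eastside
Overall: Eastside 106/215 = 49.3%, Northgate 163/304 = 53.6% → Northgate
Eastside wins each student group but Northgate wins overall — the comparison reverses. Eastside's students skew toward remedial, which has a lower base rate.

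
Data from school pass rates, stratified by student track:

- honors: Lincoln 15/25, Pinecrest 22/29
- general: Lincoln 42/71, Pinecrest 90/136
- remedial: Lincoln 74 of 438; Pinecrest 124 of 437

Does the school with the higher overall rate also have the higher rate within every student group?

Yes

Honors: Lincoln 15/25 = 60.0%, Pinecrest 22/29 = 75.9% → Pinecrest
General: Lincoln 42/71 = 59.2%, Pinecrest 90/136 = 66.2% → Pinecrest
Remedial: Lincoln 74/438 = 16.9%, Pinecrest 124/437 = 28.4% → Pinecrest
Overall: Lincoln 131/534 = 24.5%, Pinecrest 236/602 = 39.2% → Pinecrest
Pinecrest wins overall and in every student group — no reversal.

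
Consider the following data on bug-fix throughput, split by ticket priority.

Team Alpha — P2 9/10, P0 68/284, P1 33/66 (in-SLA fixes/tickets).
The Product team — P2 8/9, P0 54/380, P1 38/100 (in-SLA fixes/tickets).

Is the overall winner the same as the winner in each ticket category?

Yes

P2: Team Alpha 9/10 = 90.0%, the Product team 8/9 = 88.9% → Team Alpha
P0: Team Alpha 68/284 = 23.9%, the Product team 54/380 = 14.2% → Team Alpha
P1: Team Alpha 33/66 = 50.0%, the Product team 38/100 = 38.0% → Team Alpha
Overall: Team Alpha 110/360 = 30.6%, the Product team 100/489 = 20.4% → Team Alpha
Team Alpha wins overall and in every ticket group — no reversal.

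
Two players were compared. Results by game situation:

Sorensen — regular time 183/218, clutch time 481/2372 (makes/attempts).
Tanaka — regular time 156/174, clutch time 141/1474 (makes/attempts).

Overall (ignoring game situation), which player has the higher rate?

Regular time: Sorensen 183/218 = 83.9%, Tanaka 156/174 = 89.7% → Tanaka
Clutch time: Sorensen 481/2372 = 20.3%, Tanaka 141/1474 = 9.6% → Sorensen
Overall: Sorensen 664/2590 = 25.6%, Tanaka 297/1648 = 18.0% → Sorensen
(Neither sweeps every game group, but Sorensen has the higher pooled rate.)

Sorensen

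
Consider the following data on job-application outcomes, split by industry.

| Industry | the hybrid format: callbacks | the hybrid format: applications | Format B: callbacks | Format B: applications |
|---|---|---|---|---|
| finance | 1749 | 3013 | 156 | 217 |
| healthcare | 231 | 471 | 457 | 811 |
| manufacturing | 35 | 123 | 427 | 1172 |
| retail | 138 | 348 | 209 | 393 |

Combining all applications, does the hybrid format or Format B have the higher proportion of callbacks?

the hybrid format

Finance: the hybrid format 1749/3013 = 58.0%, Format B 156/217 = 71.9% → Format B
Healthcare: the hybrid format 231/471 = 49.0%, Format B 457/811 = 56.4% → Format B
Manufacturing: the hybrid format 35/123 = 28.5%, Format B 427/1172 = 36.4% → Format B
Retail: the hybrid format 138/348 = 39.7%, Format B 209/393 = 53.2% → Format B
Overall: the hybrid format 2153/3955 = 54.4%, Format B 1249/2593 = 48.2% → the hybrid format
(Format B wins every industry group but the hybrid format wins overall — Format B's applications skew toward the low-rate manufacturing group.)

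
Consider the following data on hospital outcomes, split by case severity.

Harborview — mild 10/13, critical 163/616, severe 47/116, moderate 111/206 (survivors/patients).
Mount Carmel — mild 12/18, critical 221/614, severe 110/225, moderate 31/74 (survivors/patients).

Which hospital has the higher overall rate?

Mount Carmel

Mild: Harborview 10/13 = 76.9%, Mount Carmel 12/18 = 66.7% → Harborview
Critical: Harborview 163/616 = 26.5%, Mount Carmel 221/614 = 36.0% → Mount Carmel
Severe: Harborview 47/116 = 40.5%, Mount Carmel 110/225 = 48.9% → Mount Carmel
Moderate: Harborview 111/206 = 53.9%, Mount Carmel 31/74 = 41.9% → Harborview
Overall: Harborview 331/951 = 34.8%, Mount Carmel 374/931 = 40.2% → Mount Carmel
(Neither sweeps every case group, but Mount Carmel has the higher pooled rate.)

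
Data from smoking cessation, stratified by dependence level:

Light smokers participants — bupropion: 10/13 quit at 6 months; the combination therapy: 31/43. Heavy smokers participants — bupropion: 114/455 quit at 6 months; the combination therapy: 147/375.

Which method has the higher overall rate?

the combination therapy

Light smokers: bupropion 10/13 = 76.9%, the combination therapy 31/43 = 72.1% → bupropion
Heavy smokers: bupropion 114/455 = 25.1%, the combination therapy 147/375 = 39.2% → the combination therapy
Overall: bupropion 124/468 = 26.5%, the combination therapy 178/418 = 42.6% → the combination therapy
(Neither sweeps every dependence group, but the combination therapy has the higher pooled rate.)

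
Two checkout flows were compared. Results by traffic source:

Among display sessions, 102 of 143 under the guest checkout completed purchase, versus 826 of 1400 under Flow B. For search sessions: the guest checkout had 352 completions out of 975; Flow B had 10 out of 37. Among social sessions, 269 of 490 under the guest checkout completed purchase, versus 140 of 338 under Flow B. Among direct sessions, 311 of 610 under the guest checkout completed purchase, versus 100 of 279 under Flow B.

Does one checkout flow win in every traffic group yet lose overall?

Yes

Display: the guest checkout 102/143 = 71.3%, Flow B 826/1400 = 59.0% → the guest checkout
Search: the guest checkout 352/975 = 36.1%, Flow B 10/37 = 27.0% → the guest checkout
Social: the guest checkout 269/490 = 54.9%, Flow B 140/338 = 41.4% → the guest checkout
Direct: the guest checkout 311/610 = 51.0%, Flow B 100/279 = 35.8% → the guest checkout
Overall: the guest checkout 1034/2218 = 46.6%, Flow B 1076/2054 = 52.4% → Flow B
The guest checkout wins each traffic group but Flow B wins overall — the comparison reverses. The guest checkout's sessions skew toward search, which has a lower base rate.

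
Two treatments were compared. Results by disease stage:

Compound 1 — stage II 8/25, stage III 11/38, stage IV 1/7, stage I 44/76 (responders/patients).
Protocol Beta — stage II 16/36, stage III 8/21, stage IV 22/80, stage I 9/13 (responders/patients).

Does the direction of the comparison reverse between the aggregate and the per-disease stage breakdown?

Yes

Stage II: Compound 1 8/25 = 32.0%, Protocol Beta 16/36 = 44.4% → Protocol Beta
Stage III: Compound 1 11/38 = 28.9%, Protocol Beta 8/21 = 38.1% → Protocol Beta
Stage IV: Compound 1 1/7 = 14.3%, Protocol Beta 22/80 = 27.5% → Protocol Beta
Stage I: Compound 1 44/76 = 57.9%, Protocol Beta 9/13 = 69.2% → Protocol Beta
Overall: Compound 1 64/146 = 43.8%, Protocol Beta 55/150 = 36.7% → Compound 1
Protocol Beta wins each disease group but Compound 1 wins overall — the comparison reverses. Protocol Beta's patients skew toward stage IV, which has a lower base rate.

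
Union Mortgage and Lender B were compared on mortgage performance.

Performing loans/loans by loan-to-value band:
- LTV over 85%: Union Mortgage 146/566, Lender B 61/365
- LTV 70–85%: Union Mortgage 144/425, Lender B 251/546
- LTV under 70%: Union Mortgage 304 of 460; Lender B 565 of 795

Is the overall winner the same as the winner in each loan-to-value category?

No

LTV over 85%: Union Mortgage 146/566 = 25.8%, Lender B 61/365 = 16.7% → Union Mortgage
LTV 70–85%: Union Mortgage 144/425 = 33.9%, Lender B 251/546 = 46.0% → Lender B
LTV under 70%: Union Mortgage 304/460 = 66.1%, Lender B 565/795 = 71.1% → Lender B
Overall: Union Mortgage 594/1451 = 40.9%, Lender B 877/1706 = 51.4% → Lender B
Neither sweeps: Union Mortgage wins 1 of 3 groups, Lender B wins 2. Lender B wins overall but not every group — no Simpson reversal.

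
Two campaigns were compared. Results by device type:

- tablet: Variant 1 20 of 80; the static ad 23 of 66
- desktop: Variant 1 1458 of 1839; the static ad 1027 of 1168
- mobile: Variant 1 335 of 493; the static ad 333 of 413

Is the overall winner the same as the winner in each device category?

Tablet: Variant 1 20/80 = 25.0%, the static ad 23/66 = 34.8% → the static ad
Desktop: Variant 1 1458/1839 = 79.3%, the static ad 1027/1168 = 87.9% → the static ad
Mobile: Variant 1 335/493 = 68.0%, the static ad 333/413 = 80.6% → the static ad
Overall: Variant 1 1813/2412 = 75.2%, the static ad 1383/1647 = 84.0% → the static ad
The static ad wins overall and in every device group — no reversal.

Yes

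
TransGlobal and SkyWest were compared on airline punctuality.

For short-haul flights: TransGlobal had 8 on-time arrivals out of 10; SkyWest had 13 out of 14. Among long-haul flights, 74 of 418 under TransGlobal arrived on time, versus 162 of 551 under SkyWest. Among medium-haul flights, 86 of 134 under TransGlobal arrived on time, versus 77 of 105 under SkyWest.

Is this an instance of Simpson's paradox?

Short-haul: TransGlobal 8/10 = 80.0%, SkyWest 13/14 = 92.9% → SkyWest
Long-haul: TransGlobal 74/418 = 17.7%, SkyWest 162/551 = 29.4% → SkyWest
Medium-haul: TransGlobal 86/134 = 64.2%, SkyWest 77/105 = 73.3% → SkyWest
Overall: TransGlobal 168/562 = 29.9%, SkyWest 252/670 = 37.6% → SkyWest
SkyWest wins overall and in every route group — no reversal.

No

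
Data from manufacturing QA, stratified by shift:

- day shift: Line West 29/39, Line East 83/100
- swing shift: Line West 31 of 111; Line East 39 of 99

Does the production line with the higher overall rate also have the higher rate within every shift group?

Day shift: Line West 29/39 = 74.4%, Line East 83/100 = 83.0% → Line East
Swing shift: Line West 31/111 = 27.9%, Line East 39/99 = 39.4% → Line East
Overall: Line West 60/150 = 40.0%, Line East 122/199 = 61.3% → Line East
Line East wins overall and in every shift group — no reversal.

Yes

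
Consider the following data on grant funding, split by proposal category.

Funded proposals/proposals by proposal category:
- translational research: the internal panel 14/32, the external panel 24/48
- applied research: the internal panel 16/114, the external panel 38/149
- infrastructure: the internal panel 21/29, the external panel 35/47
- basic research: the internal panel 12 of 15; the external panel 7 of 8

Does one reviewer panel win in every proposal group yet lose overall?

No

Translational research: the internal panel 14/32 = 43.8%, the external panel 24/48 = 50.0% → the external panel
Applied research: the internal panel 16/114 = 14.0%, the external panel 38/149 = 25.5% → the external panel
Infrastructure: the internal panel 21/29 = 72.4%, the external panel 35/47 = 74.5% → the external panel
Basic research: the internal panel 12/15 = 80.0%, the external panel 7/8 = 87.5% → the external panel
Overall: the internal panel 63/190 = 33.2%, the external panel 104/252 = 41.3% → the external panel
The external panel wins overall and in every proposal group — no reversal.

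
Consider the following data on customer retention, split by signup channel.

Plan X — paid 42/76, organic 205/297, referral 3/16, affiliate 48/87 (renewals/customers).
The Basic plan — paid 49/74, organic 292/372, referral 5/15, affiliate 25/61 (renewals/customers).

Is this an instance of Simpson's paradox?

No

Paid: Plan X 42/76 = 55.3%, the Basic plan 49/74 = 66.2% → the Basic plan
Organic: Plan X 205/297 = 69.0%, the Basic plan 292/372 = 78.5% → the Basic plan
Referral: Plan X 3/16 = 18.8%, the Basic plan 5/15 = 33.3% → the Basic plan
Affiliate: Plan X 48/87 = 55.2%, the Basic plan 25/61 = 41.0% → Plan X
Overall: Plan X 298/476 = 62.6%, the Basic plan 371/522 = 71.1% → the Basic plan
Neither sweeps: Plan X wins 1 of 4 groups, the Basic plan wins 3. The Basic plan wins overall but not every group — no Simpson reversal.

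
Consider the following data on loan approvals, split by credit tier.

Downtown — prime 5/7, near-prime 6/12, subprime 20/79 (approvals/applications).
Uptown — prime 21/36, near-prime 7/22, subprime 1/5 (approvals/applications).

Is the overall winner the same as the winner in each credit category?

Prime: Downtown 5/7 = 71.4%, Uptown 21/36 = 58.3% → Downtown
Near-prime: Downtown 6/12 = 50.0%, Uptown 7/22 = 31.8% → Downtown
Subprime: Downtown 20/79 = 25.3%, Uptown 1/5 = 20.0% → Downtown
Overall: Downtown 31/98 = 31.6%, Uptown 29/63 = 46.0% → Uptown
Downtown wins each credit group but Uptown wins overall — the comparison reverses. Downtown's applications skew toward subprime, which has a lower base rate.

No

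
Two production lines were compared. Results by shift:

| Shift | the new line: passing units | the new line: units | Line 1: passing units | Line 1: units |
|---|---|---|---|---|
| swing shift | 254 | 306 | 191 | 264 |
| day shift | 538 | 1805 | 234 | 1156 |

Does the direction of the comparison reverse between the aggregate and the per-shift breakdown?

No

Swing shift: the new line 254/306 = 83.0%, Line 1 191/264 = 72.3% → the new line
Day shift: the new line 538/1805 = 29.8%, Line 1 234/1156 = 20.2% → the new line
Overall: the new line 792/2111 = 37.5%, Line 1 425/1420 = 29.9% → the new line
The new line wins overall and in every shift group — no reversal.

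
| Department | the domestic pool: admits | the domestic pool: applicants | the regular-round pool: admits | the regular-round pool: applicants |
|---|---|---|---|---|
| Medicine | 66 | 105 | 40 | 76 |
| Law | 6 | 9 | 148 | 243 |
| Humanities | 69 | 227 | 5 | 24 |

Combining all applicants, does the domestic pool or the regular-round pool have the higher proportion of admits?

the regular-round pool

Medicine: the domestic pool 66/105 = 62.9%, the regular-round pool 40/76 = 52.6% → the domestic pool
Law: the domestic pool 6/9 = 66.7%, the regular-round pool 148/243 = 60.9% → the domestic pool
Humanities: the domestic pool 69/227 = 30.4%, the regular-round pool 5/24 = 20.8% → the domestic pool
Overall: the domestic pool 141/341 = 41.3%, the regular-round pool 193/343 = 56.3% → the regular-round pool
(The domestic pool wins every department group but the regular-round pool wins overall — the domestic pool's applicants skew toward the low-rate Humanities group.)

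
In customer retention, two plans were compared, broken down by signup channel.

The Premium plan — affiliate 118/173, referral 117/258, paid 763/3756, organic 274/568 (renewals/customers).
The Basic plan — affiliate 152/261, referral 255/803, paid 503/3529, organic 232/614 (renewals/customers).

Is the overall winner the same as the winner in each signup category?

Affiliate: the Premium plan 118/173 = 68.2%, the Basic plan 152/261 = 58.2% → the Premium plan
Referral: the Premium plan 117/258 = 45.3%, the Basic plan 255/803 = 31.8% → the Premium plan
Paid: the Premium plan 763/3756 = 20.3%, the Basic plan 503/3529 = 14.3% → the Premium plan
Organic: the Premium plan 274/568 = 48.2%, the Basic plan 232/614 = 37.8% → the Premium plan
Overall: the Premium plan 1272/4755 = 26.8%, the Basic plan 1142/5207 = 21.9% → the Premium plan
The Premium plan wins overall and in every signup group — no reversal.

Yes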